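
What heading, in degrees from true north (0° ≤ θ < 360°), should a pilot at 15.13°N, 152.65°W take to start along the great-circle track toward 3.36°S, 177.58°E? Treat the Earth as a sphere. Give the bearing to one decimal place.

Δλ = 177.58 − -152.65 = 330.23°; wrapped into (−180°, 180°]: -29.77°.
θ = atan2( sin Δλ · cos φ₂ , cos φ₁ · sin φ₂ − sin φ₁ · cos φ₂ · cos Δλ )
  = atan2(-0.49567, -0.28275) = -119.703° → normalised to [0°, 360°): 240.297°.

240.3°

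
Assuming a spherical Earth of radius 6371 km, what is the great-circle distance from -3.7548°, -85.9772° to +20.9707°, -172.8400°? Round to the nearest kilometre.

Δλ = -172.8400 − -85.9772 = -86.8628°.
Δφ = 20.9707 − -3.7548 = 24.7255°.
a = sin²(Δφ/2) + cos φ₁ · cos φ₂ · sin²(Δλ/2) = 0.486222.
c = 2·atan2(√a, √(1−a)) = 1.54324 rad → d = 6371·c ≈ 9831.97 km.

9832 km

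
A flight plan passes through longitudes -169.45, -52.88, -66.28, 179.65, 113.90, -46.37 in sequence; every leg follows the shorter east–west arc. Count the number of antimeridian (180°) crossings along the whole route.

Leg 1: -169.45° → -52.88°, shortest Δλ = 116.57° (east) — does not cross 180°.
Leg 2: -52.88° → -66.28°, shortest Δλ = -13.4° (west) — does not cross 180°.
Leg 3: -66.28° → +179.65°, shortest Δλ = -114.07° (west) — crosses 180°.
Leg 4: +179.65° → +113.90°, shortest Δλ = -65.75° (west) — does not cross 180°.
Leg 5: +113.90° → -46.37°, shortest Δλ = -160.27° (west) — does not cross 180°.
Total crossings: 1.

1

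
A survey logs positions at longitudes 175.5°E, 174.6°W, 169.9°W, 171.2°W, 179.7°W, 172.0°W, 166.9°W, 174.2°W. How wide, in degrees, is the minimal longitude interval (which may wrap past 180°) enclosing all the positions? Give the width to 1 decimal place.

17.6°

Sort the longitudes: -179.7°, -174.6°, -174.2°, -172.0°, -171.2°, -169.9°, -166.9°, +175.5°.
Eastward gaps between consecutive values (wrapping around): 5.1°, 0.4°, 2.2°, 0.8°, 1.3°, 3.0°, 342.4°, 4.8°.
Largest gap = 342.4° ⇒ minimal covering band is its complement: 360° − 342.4° = 17.6°.
Band runs from +175.5° eastward to -166.9°, crossing the antimeridian.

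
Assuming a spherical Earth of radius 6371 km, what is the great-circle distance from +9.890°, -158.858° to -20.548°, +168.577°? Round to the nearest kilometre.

Δλ = 168.577 − -158.858 = 327.435°; wrapped into (−180°, 180°]: -32.565°.
Δφ = -20.548 − 9.890 = -30.438°.
a = sin²(Δφ/2) + cos φ₁ · cos φ₂ · sin²(Δλ/2) = 0.141425.
c = 2·atan2(√a, √(1−a)) = 0.77109 rad → d = 6371·c ≈ 4912.63 km.

4913 km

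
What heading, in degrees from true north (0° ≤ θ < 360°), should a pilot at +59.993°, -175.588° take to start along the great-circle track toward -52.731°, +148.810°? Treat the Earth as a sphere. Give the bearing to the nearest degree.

Δλ = 148.810 − -175.588 = 324.398°; wrapped into (−180°, 180°]: -35.602°.
θ = atan2( sin Δλ · cos φ₂ , cos φ₁ · sin φ₂ − sin φ₁ · cos φ₂ · cos Δλ )
  = atan2(-0.35253, -0.82436) = -156.847° → normalised to [0°, 360°): 203.153°.

203°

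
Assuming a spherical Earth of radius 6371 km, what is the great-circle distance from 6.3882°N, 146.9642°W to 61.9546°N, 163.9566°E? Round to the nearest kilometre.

7356 km

Δλ = 163.9566 − -146.9642 = 310.9208°; wrapped into (−180°, 180°]: -49.0792°.
Δφ = 61.9546 − 6.3882 = 55.5664°.
a = sin²(Δφ/2) + cos φ₁ · cos φ₂ · sin²(Δλ/2) = 0.297872.
c = 2·atan2(√a, √(1−a)) = 1.15463 rad → d = 6371·c ≈ 7356.15 km.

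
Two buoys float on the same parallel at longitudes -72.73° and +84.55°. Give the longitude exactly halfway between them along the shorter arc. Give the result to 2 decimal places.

+5.91°

Signed shortest Δλ from -72.73° to +84.55° is +157.28°.
Midpoint longitude = -72.73° + (+157.28°)/2 = -72.73° + 78.64° = +5.91°.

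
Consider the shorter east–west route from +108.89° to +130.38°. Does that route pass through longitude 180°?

No

Signed shortest Δλ = ((130.38 − 108.89 + 180) mod 360) − 180 = 21.49°.
Going east by 21.49° from +108.89° reaches +130.38° without touching 180°.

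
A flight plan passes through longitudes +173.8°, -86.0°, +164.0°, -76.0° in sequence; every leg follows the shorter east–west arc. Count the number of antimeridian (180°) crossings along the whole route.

Leg 1: +173.8° → -86.0°, shortest Δλ = 100.2° (east) — crosses 180°.
Leg 2: -86.0° → +164.0°, shortest Δλ = -110.0° (west) — crosses 180°.
Leg 3: +164.0° → -76.0°, shortest Δλ = 120.0° (east) — crosses 180°.
Total crossings: 3.

3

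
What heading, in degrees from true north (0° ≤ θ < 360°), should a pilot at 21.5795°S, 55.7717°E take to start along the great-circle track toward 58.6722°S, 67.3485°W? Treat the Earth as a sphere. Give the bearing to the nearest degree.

206°

Δλ = -67.3485 − 55.7717 = -123.1202°.
θ = atan2( sin Δλ · cos φ₂ , cos φ₁ · sin φ₂ − sin φ₁ · cos φ₂ · cos Δλ )
  = atan2(-0.43546, -0.89882) = -154.151° → normalised to [0°, 360°): 205.849°.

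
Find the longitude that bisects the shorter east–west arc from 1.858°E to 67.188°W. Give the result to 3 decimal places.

Signed shortest Δλ from +1.858° to -67.188° is -69.046°.
Midpoint longitude = +1.858° + (-69.046°)/2 = +1.858° − 34.523° = -32.665°.

32.665°W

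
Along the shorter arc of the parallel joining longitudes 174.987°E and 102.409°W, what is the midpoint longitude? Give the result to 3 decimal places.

Signed shortest Δλ from +174.987° to -102.409° is +82.604°.
Midpoint longitude = +174.987° + (+82.604°)/2 = +174.987° + 41.302° = +216.289°.
Normalise into (−180°, 180°]: -143.711°.
(The naïve average (+174.987 + -102.409)/2 = 36.289° is on the wrong side of the globe.)

143.711°W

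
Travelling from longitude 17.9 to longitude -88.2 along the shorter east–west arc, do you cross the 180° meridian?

No

Signed shortest Δλ = ((-88.2 − 17.9 + 180) mod 360) − 180 = -106.1°.
Going west by 106.1° from +17.9° reaches -88.2° without touching 180°.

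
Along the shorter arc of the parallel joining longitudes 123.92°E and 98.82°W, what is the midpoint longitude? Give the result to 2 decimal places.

167.45°W

Signed shortest Δλ from +123.92° to -98.82° is +137.26°.
Midpoint longitude = +123.92° + (+137.26°)/2 = +123.92° + 68.63° = +192.55°.
Normalise into (−180°, 180°]: -167.45°.
(The naïve average (+123.92 + -98.82)/2 = 12.55° is on the wrong side of the globe.)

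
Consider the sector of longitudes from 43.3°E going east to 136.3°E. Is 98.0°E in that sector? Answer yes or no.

Band width going east from +43.3° to +136.3°: ((136.3 − 43.3) mod 360) = 93.0°.
Offset of +98.0° east of the west edge: ((98.0 − 43.3) mod 360) = 54.7°.
54.7° ≤ 93.0° ⇒ inside.

Yes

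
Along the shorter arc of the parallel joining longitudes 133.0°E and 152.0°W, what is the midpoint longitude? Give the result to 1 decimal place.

Signed shortest Δλ from +133.0° to -152.0° is +75.0°.
Midpoint longitude = +133.0° + (+75.0°)/2 = +133.0° + 37.5° = +170.5°.
(The naïve average (+133.0 + -152.0)/2 = -9.5° is on the wrong side of the globe.)

170.5°E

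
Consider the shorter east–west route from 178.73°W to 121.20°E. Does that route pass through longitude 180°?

Yes

Naïve |121.20 − -178.73| = 299.93° > 180°, so the shorter arc goes the other way round — across 180°.
Signed shortest Δλ = ((121.20 − -178.73 + 180) mod 360) − 180 = -60.07°.
Going west by 60.07° from -178.73° passes through 180° before reaching +121.20°.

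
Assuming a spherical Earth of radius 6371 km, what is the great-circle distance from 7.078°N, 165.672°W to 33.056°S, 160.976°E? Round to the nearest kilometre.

5685 km

Δλ = 160.976 − -165.672 = 326.648°; wrapped into (−180°, 180°]: -33.352°.
Δφ = -33.056 − 7.078 = -40.134°.
a = sin²(Δφ/2) + cos φ₁ · cos φ₂ · sin²(Δλ/2) = 0.186222.
c = 2·atan2(√a, √(1−a)) = 0.89238 rad → d = 6371·c ≈ 5685.38 km.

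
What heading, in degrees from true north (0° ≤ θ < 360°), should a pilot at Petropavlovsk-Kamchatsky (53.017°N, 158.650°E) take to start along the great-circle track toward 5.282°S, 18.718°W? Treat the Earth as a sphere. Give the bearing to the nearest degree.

356°

Δλ = -18.718 − 158.650 = -177.368°.
θ = atan2( sin Δλ · cos φ₂ , cos φ₁ · sin φ₂ − sin φ₁ · cos φ₂ · cos Δλ )
  = atan2(-0.04573, 0.73920) = -3.540° → normalised to [0°, 360°): 356.460°.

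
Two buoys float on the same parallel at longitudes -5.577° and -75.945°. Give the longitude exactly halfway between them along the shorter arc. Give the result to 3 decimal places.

Signed shortest Δλ from -5.577° to -75.945° is -70.368°.
Midpoint longitude = -5.577° + (-70.368°)/2 = -5.577° − 35.184° = -40.761°.

-40.761°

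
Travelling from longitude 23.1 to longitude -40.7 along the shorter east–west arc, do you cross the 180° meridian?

No

Signed shortest Δλ = ((-40.7 − 23.1 + 180) mod 360) − 180 = -63.8°.
Going west by 63.8° from +23.1° reaches -40.7° without touching 180°.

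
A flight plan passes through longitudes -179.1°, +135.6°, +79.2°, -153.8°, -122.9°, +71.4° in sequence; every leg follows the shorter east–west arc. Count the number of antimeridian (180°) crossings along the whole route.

Leg 1: -179.1° → +135.6°, shortest Δλ = -45.3° (west) — crosses 180°.
Leg 2: +135.6° → +79.2°, shortest Δλ = -56.4° (west) — does not cross 180°.
Leg 3: +79.2° → -153.8°, shortest Δλ = 127.0° (east) — crosses 180°.
Leg 4: -153.8° → -122.9°, shortest Δλ = 30.9° (east) — does not cross 180°.
Leg 5: -122.9° → +71.4°, shortest Δλ = -165.7° (west) — crosses 180°.
Total crossings: 3.

3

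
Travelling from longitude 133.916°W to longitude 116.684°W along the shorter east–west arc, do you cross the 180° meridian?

No

Signed shortest Δλ = ((-116.684 − -133.916 + 180) mod 360) − 180 = 17.232°.
Going east by 17.232° from -133.916° reaches -116.684° without touching 180°.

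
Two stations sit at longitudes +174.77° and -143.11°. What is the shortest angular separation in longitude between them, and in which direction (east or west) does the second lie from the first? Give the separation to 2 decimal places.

42.12° east

Raw difference: -143.11 − 174.77 = -317.88°.
Normalise into (−180°, 180°]: -317.88° + 360° = 42.12°.
Positive ⇒ the second point lies to the east; separation 42.12°.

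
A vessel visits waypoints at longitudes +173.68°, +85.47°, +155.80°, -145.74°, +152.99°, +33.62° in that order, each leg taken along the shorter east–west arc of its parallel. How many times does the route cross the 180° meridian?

Leg 1: +173.68° → +85.47°, shortest Δλ = -88.21° (west) — does not cross 180°.
Leg 2: +85.47° → +155.80°, shortest Δλ = 70.33° (east) — does not cross 180°.
Leg 3: +155.80° → -145.74°, shortest Δλ = 58.46° (east) — crosses 180°.
Leg 4: -145.74° → +152.99°, shortest Δλ = -61.27° (west) — crosses 180°.
Leg 5: +152.99° → +33.62°, shortest Δλ = -119.37° (west) — does not cross 180°.
Total crossings: 2.

2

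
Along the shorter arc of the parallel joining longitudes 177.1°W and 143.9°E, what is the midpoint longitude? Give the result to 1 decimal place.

Signed shortest Δλ from -177.1° to +143.9° is -39.0°.
Midpoint longitude = -177.1° + (-39.0°)/2 = -177.1° − 19.5° = -196.6°.
Normalise into (−180°, 180°]: +163.4°.
(The naïve average (-177.1 + +143.9)/2 = -16.6° is on the wrong side of the globe.)

163.4°E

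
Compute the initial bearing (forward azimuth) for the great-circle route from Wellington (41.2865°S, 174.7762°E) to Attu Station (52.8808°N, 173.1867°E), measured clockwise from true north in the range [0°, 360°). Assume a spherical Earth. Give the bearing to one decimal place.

Δλ = 173.1867 − 174.7762 = -1.5895°.
θ = atan2( sin Δλ · cos φ₂ , cos φ₁ · sin φ₂ − sin φ₁ · cos φ₂ · cos Δλ )
  = atan2(-0.01674, 0.99720) = -0.962° → normalised to [0°, 360°): 359.038°.

359.0°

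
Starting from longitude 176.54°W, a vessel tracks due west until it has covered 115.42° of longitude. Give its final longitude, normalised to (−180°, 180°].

68.04°E

Start at -176.54°; shift −115.42° → -291.96°.
-291.96° lies outside (−180°, 180°]; add 360° → +68.04°.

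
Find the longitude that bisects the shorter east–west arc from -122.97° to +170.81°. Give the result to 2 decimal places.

-156.08°

Signed shortest Δλ from -122.97° to +170.81° is -66.22°.
Midpoint longitude = -122.97° + (-66.22°)/2 = -122.97° − 33.11° = -156.08°.
(The naïve average (-122.97 + +170.81)/2 = 23.92° is on the wrong side of the globe.)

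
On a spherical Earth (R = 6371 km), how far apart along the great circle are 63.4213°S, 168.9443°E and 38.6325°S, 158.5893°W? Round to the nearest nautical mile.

Δλ = -158.5893 − 168.9443 = -327.5336°; wrapped into (−180°, 180°]: 32.4664°.
Δφ = -38.6325 − -63.4213 = 24.7888°.
a = sin²(Δφ/2) + cos φ₁ · cos φ₂ · sin²(Δλ/2) = 0.073384.
c = 2·atan2(√a, √(1−a)) = 0.54864 rad → d = 6371·c ≈ 3495.41 km ≈ 1887.37 nmi.

1887 nmi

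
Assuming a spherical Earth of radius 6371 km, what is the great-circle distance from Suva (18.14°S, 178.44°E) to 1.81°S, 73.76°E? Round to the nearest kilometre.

Δλ = 73.76 − 178.44 = -104.68°.
Δφ = -1.81 − -18.14 = 16.33°.
a = sin²(Δφ/2) + cos φ₁ · cos φ₂ · sin²(Δλ/2) = 0.615436.
c = 2·atan2(√a, √(1−a)) = 1.80377 rad → d = 6371·c ≈ 11491.81 km.

11492 km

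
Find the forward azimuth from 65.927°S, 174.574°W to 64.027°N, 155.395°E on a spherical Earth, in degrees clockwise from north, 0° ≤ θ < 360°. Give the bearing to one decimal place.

342.9°

Δλ = 155.395 − -174.574 = 329.969°; wrapped into (−180°, 180°]: -30.031°.
θ = atan2( sin Δλ · cos φ₂ , cos φ₁ · sin φ₂ − sin φ₁ · cos φ₂ · cos Δλ )
  = atan2(-0.21918, 0.71288) = -17.090° → normalised to [0°, 360°): 342.910°.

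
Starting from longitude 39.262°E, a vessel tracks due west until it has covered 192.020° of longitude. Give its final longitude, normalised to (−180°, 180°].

Start at +39.262°; shift −192.020° → -152.758°.
-152.758° already lies in (−180°, 180°].

152.758°W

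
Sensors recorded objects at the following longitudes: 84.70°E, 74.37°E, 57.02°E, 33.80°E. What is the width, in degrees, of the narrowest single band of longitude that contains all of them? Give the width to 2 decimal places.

Sort the longitudes: +33.80°, +57.02°, +74.37°, +84.70°.
Eastward gaps between consecutive values (wrapping around): 23.22°, 17.35°, 10.33°, 309.10°.
Largest gap = 309.10° ⇒ minimal covering band is its complement: 360° − 309.10° = 50.90°.
Band runs from +33.80° eastward to +84.70°.

50.90°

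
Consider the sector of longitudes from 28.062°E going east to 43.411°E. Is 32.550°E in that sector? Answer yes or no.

Yes

Band width going east from +28.062° to +43.411°: ((43.411 − 28.062) mod 360) = 15.349°.
Offset of +32.550° east of the west edge: ((32.550 − 28.062) mod 360) = 4.488°.
4.488° ≤ 15.349° ⇒ inside.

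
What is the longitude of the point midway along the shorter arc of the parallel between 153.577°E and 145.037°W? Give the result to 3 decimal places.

Signed shortest Δλ from +153.577° to -145.037° is +61.386°.
Midpoint longitude = +153.577° + (+61.386°)/2 = +153.577° + 30.693° = +184.270°.
Normalise into (−180°, 180°]: -175.730°.
(The naïve average (+153.577 + -145.037)/2 = 4.27° is on the wrong side of the globe.)

175.730°W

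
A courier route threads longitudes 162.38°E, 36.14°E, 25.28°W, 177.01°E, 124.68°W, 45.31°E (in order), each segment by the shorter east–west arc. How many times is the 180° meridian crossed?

Leg 1: +162.38° → +36.14°, shortest Δλ = -126.24° (west) — does not cross 180°.
Leg 2: +36.14° → -25.28°, shortest Δλ = -61.42° (west) — does not cross 180°.
Leg 3: -25.28° → +177.01°, shortest Δλ = -157.71° (west) — crosses 180°.
Leg 4: +177.01° → -124.68°, shortest Δλ = 58.31° (east) — crosses 180°.
Leg 5: -124.68° → +45.31°, shortest Δλ = 169.99° (east) — does not cross 180°.
Total crossings: 2.

2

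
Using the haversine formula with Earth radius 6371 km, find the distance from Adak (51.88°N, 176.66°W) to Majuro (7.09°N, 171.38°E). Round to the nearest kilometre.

5100 km

Δλ = 171.38 − -176.66 = 348.04°; wrapped into (−180°, 180°]: -11.96°.
Δφ = 7.09 − 51.88 = -44.79°.
a = sin²(Δφ/2) + cos φ₁ · cos φ₂ · sin²(Δλ/2) = 0.151802.
c = 2·atan2(√a, √(1−a)) = 0.80043 rad → d = 6371·c ≈ 5099.56 km.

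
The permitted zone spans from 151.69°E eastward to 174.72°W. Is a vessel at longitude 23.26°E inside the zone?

Band width going east from +151.69° to -174.72°: ((-174.72 − 151.69) mod 360) = 33.59°.
Offset of +23.26° east of the west edge: ((23.26 − 151.69) mod 360) = 231.57°.
231.57° > 33.59° ⇒ outside.

No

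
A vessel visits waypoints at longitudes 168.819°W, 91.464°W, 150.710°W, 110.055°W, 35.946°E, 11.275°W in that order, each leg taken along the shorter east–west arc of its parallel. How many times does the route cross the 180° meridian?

Leg 1: -168.819° → -91.464°, shortest Δλ = 77.355° (east) — does not cross 180°.
Leg 2: -91.464° → -150.710°, shortest Δλ = -59.246° (west) — does not cross 180°.
Leg 3: -150.710° → -110.055°, shortest Δλ = 40.655° (east) — does not cross 180°.
Leg 4: -110.055° → +35.946°, shortest Δλ = 146.001° (east) — does not cross 180°.
Leg 5: +35.946° → -11.275°, shortest Δλ = -47.221° (west) — does not cross 180°.
Total crossings: 0.

0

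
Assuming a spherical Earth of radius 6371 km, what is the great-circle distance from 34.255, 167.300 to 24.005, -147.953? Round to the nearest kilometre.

4456 km

Δλ = -147.953 − 167.300 = -315.253°; wrapped into (−180°, 180°]: 44.747°.
Δφ = 24.005 − 34.255 = -10.250°.
a = sin²(Δφ/2) + cos φ₁ · cos φ₂ · sin²(Δλ/2) = 0.117378.
c = 2·atan2(√a, √(1−a)) = 0.69938 rad → d = 6371·c ≈ 4455.73 km.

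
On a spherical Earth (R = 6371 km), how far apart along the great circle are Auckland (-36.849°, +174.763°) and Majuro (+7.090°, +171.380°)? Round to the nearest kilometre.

4898 km

Δλ = 171.380 − 174.763 = -3.383°.
Δφ = 7.090 − -36.849 = 43.939°.
a = sin²(Δφ/2) + cos φ₁ · cos φ₂ · sin²(Δλ/2) = 0.140652.
c = 2·atan2(√a, √(1−a)) = 0.76887 rad → d = 6371·c ≈ 4898.49 km.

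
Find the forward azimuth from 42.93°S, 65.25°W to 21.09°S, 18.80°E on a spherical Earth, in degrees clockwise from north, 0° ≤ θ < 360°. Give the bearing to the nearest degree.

Δλ = 18.80 − -65.25 = 84.05°.
θ = atan2( sin Δλ · cos φ₂ , cos φ₁ · sin φ₂ − sin φ₁ · cos φ₂ · cos Δλ )
  = atan2(0.92799, -0.19759) = 102.020° → normalised to [0°, 360°): 102.020°.

102°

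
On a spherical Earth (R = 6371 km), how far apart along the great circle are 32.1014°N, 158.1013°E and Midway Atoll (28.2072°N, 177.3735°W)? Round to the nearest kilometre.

2392 km

Δλ = -177.3735 − 158.1013 = -335.4748°; wrapped into (−180°, 180°]: 24.5252°.
Δφ = 28.2072 − 32.1014 = -3.8942°.
a = sin²(Δφ/2) + cos φ₁ · cos φ₂ · sin²(Δλ/2) = 0.034830.
c = 2·atan2(√a, √(1−a)) = 0.37546 rad → d = 6371·c ≈ 2392.04 km.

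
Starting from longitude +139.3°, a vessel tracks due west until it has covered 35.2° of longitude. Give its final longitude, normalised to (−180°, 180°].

Start at +139.3°; shift −35.2° → +104.1°.
+104.1° already lies in (−180°, 180°].

+104.1°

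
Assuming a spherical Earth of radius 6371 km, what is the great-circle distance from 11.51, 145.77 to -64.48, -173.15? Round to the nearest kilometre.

9125 km

Δλ = -173.15 − 145.77 = -318.92°; wrapped into (−180°, 180°]: 41.08°.
Δφ = -64.48 − 11.51 = -75.99°.
a = sin²(Δφ/2) + cos φ₁ · cos φ₂ · sin²(Δλ/2) = 0.430924.
c = 2·atan2(√a, √(1−a)) = 1.43220 rad → d = 6371·c ≈ 9124.55 km.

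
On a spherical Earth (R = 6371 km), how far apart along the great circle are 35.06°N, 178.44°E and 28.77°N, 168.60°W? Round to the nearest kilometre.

Δλ = -168.60 − 178.44 = -347.04°; wrapped into (−180°, 180°]: 12.96°.
Δφ = 28.77 − 35.06 = -6.29°.
a = sin²(Δφ/2) + cos φ₁ · cos φ₂ · sin²(Δλ/2) = 0.012149.
c = 2·atan2(√a, √(1−a)) = 0.22089 rad → d = 6371·c ≈ 1407.29 km.

1407 km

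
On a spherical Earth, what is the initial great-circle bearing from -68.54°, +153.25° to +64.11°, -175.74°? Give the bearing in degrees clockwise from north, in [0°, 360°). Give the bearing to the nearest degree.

Δλ = -175.74 − 153.25 = -328.99°; wrapped into (−180°, 180°]: 31.01°.
θ = atan2( sin Δλ · cos φ₂ , cos φ₁ · sin φ₂ − sin φ₁ · cos φ₂ · cos Δλ )
  = atan2(0.22495, 0.67743) = 18.370° → normalised to [0°, 360°): 18.370°.

18°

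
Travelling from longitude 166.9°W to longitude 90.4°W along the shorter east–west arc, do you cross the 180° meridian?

Signed shortest Δλ = ((-90.4 − -166.9 + 180) mod 360) − 180 = 76.5°.
Going east by 76.5° from -166.9° reaches -90.4° without touching 180°.

No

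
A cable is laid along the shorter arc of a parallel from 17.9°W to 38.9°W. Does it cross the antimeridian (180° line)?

Signed shortest Δλ = ((-38.9 − -17.9 + 180) mod 360) − 180 = -21.0°.
Going west by 21.0° from -17.9° reaches -38.9° without touching 180°.

No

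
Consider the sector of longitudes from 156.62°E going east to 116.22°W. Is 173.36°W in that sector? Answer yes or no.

Band width going east from +156.62° to -116.22°: ((-116.22 − 156.62) mod 360) = 87.16°.
Offset of -173.36° east of the west edge: ((-173.36 − 156.62) mod 360) = 30.02°.
30.02° ≤ 87.16° ⇒ inside.

Yes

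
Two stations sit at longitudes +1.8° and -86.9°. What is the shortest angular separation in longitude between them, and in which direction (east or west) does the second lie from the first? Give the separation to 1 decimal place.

Raw difference: -86.9 − 1.8 = -88.7°.
Normalise into (−180°, 180°]: -88.7° stays -88.7°.
Negative ⇒ the second point lies to the west; separation 88.7°.

88.7° west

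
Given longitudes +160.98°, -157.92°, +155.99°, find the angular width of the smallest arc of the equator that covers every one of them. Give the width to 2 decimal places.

46.09°

Sort the longitudes: -157.92°, +155.99°, +160.98°.
Eastward gaps between consecutive values (wrapping around): 313.91°, 4.99°, 41.10°.
Largest gap = 313.91° ⇒ minimal covering band is its complement: 360° − 313.91° = 46.09°.
Band runs from +155.99° eastward to -157.92°, crossing the antimeridian.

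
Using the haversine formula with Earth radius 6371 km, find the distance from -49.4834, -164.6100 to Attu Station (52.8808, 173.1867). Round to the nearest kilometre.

Δλ = 173.1867 − -164.6100 = 337.7967°; wrapped into (−180°, 180°]: -22.2033°.
Δφ = 52.8808 − -49.4834 = 102.3642°.
a = sin²(Δφ/2) + cos φ₁ · cos φ₂ · sin²(Δλ/2) = 0.621598.
c = 2·atan2(√a, √(1−a)) = 1.81646 rad → d = 6371·c ≈ 11572.64 km.

11573 km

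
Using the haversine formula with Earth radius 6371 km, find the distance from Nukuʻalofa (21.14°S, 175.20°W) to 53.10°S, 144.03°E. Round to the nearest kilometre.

4955 km

Δλ = 144.03 − -175.20 = 319.23°; wrapped into (−180°, 180°]: -40.77°.
Δφ = -53.10 − -21.14 = -31.96°.
a = sin²(Δφ/2) + cos φ₁ · cos φ₂ · sin²(Δλ/2) = 0.143738.
c = 2·atan2(√a, √(1−a)) = 0.77771 rad → d = 6371·c ≈ 4954.78 km.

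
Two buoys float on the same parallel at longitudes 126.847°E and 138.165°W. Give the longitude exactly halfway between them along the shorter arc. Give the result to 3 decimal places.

174.341°E

Signed shortest Δλ from +126.847° to -138.165° is +94.988°.
Midpoint longitude = +126.847° + (+94.988°)/2 = +126.847° + 47.494° = +174.341°.
(The naïve average (+126.847 + -138.165)/2 = -5.659° is on the wrong side of the globe.)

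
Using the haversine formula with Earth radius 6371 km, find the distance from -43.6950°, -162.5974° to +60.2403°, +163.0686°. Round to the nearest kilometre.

11971 km

Δλ = 163.0686 − -162.5974 = 325.6660°; wrapped into (−180°, 180°]: -34.3340°.
Δφ = 60.2403 − -43.6950 = 103.9353°.
a = sin²(Δφ/2) + cos φ₁ · cos φ₂ · sin²(Δλ/2) = 0.651678.
c = 2·atan2(√a, √(1−a)) = 1.87901 rad → d = 6371·c ≈ 11971.17 km.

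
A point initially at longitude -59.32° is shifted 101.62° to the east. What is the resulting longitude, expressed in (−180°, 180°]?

Start at -59.32°; shift +101.62° → +42.30°.
+42.30° already lies in (−180°, 180°].

+42.30°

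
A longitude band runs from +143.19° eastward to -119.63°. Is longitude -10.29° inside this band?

No

Band width going east from +143.19° to -119.63°: ((-119.63 − 143.19) mod 360) = 97.18°.
Offset of -10.29° east of the west edge: ((-10.29 − 143.19) mod 360) = 206.52°.
206.52° > 97.18° ⇒ outside.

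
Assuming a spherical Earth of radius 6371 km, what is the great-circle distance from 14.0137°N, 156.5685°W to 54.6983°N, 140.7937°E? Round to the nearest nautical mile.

3777 nmi

Δλ = 140.7937 − -156.5685 = 297.3622°; wrapped into (−180°, 180°]: -62.6378°.
Δφ = 54.6983 − 14.0137 = 40.6846°.
a = sin²(Δφ/2) + cos φ₁ · cos φ₂ · sin²(Δλ/2) = 0.272338.
c = 2·atan2(√a, √(1−a)) = 1.09806 rad → d = 6371·c ≈ 6995.74 km ≈ 3777.40 nmi.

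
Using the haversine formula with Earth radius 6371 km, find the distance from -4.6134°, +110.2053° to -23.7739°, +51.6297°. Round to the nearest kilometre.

6613 km

Δλ = 51.6297 − 110.2053 = -58.5756°.
Δφ = -23.7739 − -4.6134 = -19.1605°.
a = sin²(Δφ/2) + cos φ₁ · cos φ₂ · sin²(Δλ/2) = 0.245995.
c = 2·atan2(√a, √(1−a)) = 1.03792 rad → d = 6371·c ≈ 6612.61 km.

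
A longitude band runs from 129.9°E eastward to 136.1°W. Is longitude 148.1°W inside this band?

Band width going east from +129.9° to -136.1°: ((-136.1 − 129.9) mod 360) = 94.0°.
Offset of -148.1° east of the west edge: ((-148.1 − 129.9) mod 360) = 82.0°.
82.0° ≤ 94.0° ⇒ inside.

Yes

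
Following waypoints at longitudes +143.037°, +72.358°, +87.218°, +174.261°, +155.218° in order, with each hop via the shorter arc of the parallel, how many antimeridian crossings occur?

Leg 1: +143.037° → +72.358°, shortest Δλ = -70.679° (west) — does not cross 180°.
Leg 2: +72.358° → +87.218°, shortest Δλ = 14.86° (east) — does not cross 180°.
Leg 3: +87.218° → +174.261°, shortest Δλ = 87.043° (east) — does not cross 180°.
Leg 4: +174.261° → +155.218°, shortest Δλ = -19.043° (west) — does not cross 180°.
Total crossings: 0.

0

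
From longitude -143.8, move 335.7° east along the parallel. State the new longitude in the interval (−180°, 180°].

Start at -143.8°; shift +335.7° → +191.9°.
+191.9° lies outside (−180°, 180°]; subtract 360° → -168.1°.

-168.1°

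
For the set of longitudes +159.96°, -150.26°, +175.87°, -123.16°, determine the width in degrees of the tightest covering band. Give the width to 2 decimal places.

76.88°

Sort the longitudes: -150.26°, -123.16°, +159.96°, +175.87°.
Eastward gaps between consecutive values (wrapping around): 27.10°, 283.12°, 15.91°, 33.87°.
Largest gap = 283.12° ⇒ minimal covering band is its complement: 360° − 283.12° = 76.88°.
Band runs from +159.96° eastward to -123.16°, crossing the antimeridian.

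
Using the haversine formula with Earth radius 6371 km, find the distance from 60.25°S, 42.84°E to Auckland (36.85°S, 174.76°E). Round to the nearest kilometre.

Δλ = 174.76 − 42.84 = 131.92°.
Δφ = -36.85 − -60.25 = 23.40°.
a = sin²(Δφ/2) + cos φ₁ · cos φ₂ · sin²(Δλ/2) = 0.372303.
c = 2·atan2(√a, √(1−a)) = 1.31254 rad → d = 6371·c ≈ 8362.20 km.

8362 km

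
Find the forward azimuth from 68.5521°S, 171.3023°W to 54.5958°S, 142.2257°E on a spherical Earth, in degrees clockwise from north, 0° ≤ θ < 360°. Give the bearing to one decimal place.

Δλ = 142.2257 − -171.3023 = 313.5280°; wrapped into (−180°, 180°]: -46.4720°.
θ = atan2( sin Δλ · cos φ₂ , cos φ₁ · sin φ₂ − sin φ₁ · cos φ₂ · cos Δλ )
  = atan2(-0.42004, 0.07333) = -80.098° → normalised to [0°, 360°): 279.902°.

279.9°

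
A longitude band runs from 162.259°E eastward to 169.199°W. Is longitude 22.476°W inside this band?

No

Band width going east from +162.259° to -169.199°: ((-169.199 − 162.259) mod 360) = 28.542°.
Offset of -22.476° east of the west edge: ((-22.476 − 162.259) mod 360) = 175.265°.
175.265° > 28.542° ⇒ outside.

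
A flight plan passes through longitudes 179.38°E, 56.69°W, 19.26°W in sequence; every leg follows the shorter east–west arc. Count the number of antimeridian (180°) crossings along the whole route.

1

Leg 1: +179.38° → -56.69°, shortest Δλ = 123.93° (east) — crosses 180°.
Leg 2: -56.69° → -19.26°, shortest Δλ = 37.43° (east) — does not cross 180°.
Total crossings: 1.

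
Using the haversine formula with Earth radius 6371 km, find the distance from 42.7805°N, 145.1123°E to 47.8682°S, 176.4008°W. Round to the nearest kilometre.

10763 km

Δλ = -176.4008 − 145.1123 = -321.5131°; wrapped into (−180°, 180°]: 38.4869°.
Δφ = -47.8682 − 42.7805 = -90.6487°.
a = sin²(Δφ/2) + cos φ₁ · cos φ₂ · sin²(Δλ/2) = 0.559144.
c = 2·atan2(√a, √(1−a)) = 1.68936 rad → d = 6371·c ≈ 10762.93 km.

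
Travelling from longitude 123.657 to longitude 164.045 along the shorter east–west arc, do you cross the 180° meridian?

No

Signed shortest Δλ = ((164.045 − 123.657 + 180) mod 360) − 180 = 40.388°.
Going east by 40.388° from +123.657° reaches +164.045° without touching 180°.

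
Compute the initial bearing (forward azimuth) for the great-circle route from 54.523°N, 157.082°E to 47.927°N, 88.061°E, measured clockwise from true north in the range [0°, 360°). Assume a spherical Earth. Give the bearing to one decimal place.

290.6°

Δλ = 88.061 − 157.082 = -69.021°.
θ = atan2( sin Δλ · cos φ₂ , cos φ₁ · sin φ₂ − sin φ₁ · cos φ₂ · cos Δλ )
  = atan2(-0.62566, 0.23544) = -69.378° → normalised to [0°, 360°): 290.622°.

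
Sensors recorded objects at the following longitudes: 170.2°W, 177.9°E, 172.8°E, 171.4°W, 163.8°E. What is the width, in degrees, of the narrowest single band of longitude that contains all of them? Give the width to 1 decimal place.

Sort the longitudes: -171.4°, -170.2°, +163.8°, +172.8°, +177.9°.
Eastward gaps between consecutive values (wrapping around): 1.2°, 334.0°, 9.0°, 5.1°, 10.7°.
Largest gap = 334.0° ⇒ minimal covering band is its complement: 360° − 334.0° = 26.0°.
Band runs from +163.8° eastward to -170.2°, crossing the antimeridian.

26.0°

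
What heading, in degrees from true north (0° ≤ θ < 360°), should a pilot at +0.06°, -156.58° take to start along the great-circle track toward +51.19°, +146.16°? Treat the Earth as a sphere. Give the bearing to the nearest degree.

Δλ = 146.16 − -156.58 = 302.74°; wrapped into (−180°, 180°]: -57.26°.
θ = atan2( sin Δλ · cos φ₂ , cos φ₁ · sin φ₂ − sin φ₁ · cos φ₂ · cos Δλ )
  = atan2(-0.52717, 0.77887) = -34.092° → normalised to [0°, 360°): 325.908°.

326°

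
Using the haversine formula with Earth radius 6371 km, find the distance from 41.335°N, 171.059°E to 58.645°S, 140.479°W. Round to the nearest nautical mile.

Δλ = -140.479 − 171.059 = -311.538°; wrapped into (−180°, 180°]: 48.462°.
Δφ = -58.645 − 41.335 = -99.980°.
a = sin²(Δφ/2) + cos φ₁ · cos φ₂ · sin²(Δλ/2) = 0.652463.
c = 2·atan2(√a, √(1−a)) = 1.88066 rad → d = 6371·c ≈ 11981.66 km ≈ 6469.58 nmi.

6470 nmi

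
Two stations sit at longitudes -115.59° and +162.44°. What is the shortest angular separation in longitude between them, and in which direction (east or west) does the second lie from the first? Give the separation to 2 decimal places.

Raw difference: 162.44 − -115.59 = 278.03°.
Normalise into (−180°, 180°]: 278.03° − 360° = -81.97°.
Negative ⇒ the second point lies to the west; separation 81.97°.

81.97° west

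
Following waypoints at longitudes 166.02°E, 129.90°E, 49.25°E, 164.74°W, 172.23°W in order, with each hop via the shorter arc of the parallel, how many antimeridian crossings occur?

1

Leg 1: +166.02° → +129.90°, shortest Δλ = -36.12° (west) — does not cross 180°.
Leg 2: +129.90° → +49.25°, shortest Δλ = -80.65° (west) — does not cross 180°.
Leg 3: +49.25° → -164.74°, shortest Δλ = 146.01° (east) — crosses 180°.
Leg 4: -164.74° → -172.23°, shortest Δλ = -7.49° (west) — does not cross 180°.
Total crossings: 1.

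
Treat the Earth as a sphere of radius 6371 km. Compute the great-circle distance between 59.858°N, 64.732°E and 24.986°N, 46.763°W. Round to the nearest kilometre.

8734 km

Δλ = -46.763 − 64.732 = -111.495°.
Δφ = 24.986 − 59.858 = -34.872°.
a = sin²(Δφ/2) + cos φ₁ · cos φ₂ · sin²(Δλ/2) = 0.400747.
c = 2·atan2(√a, √(1−a)) = 1.37096 rad → d = 6371·c ≈ 8734.41 km.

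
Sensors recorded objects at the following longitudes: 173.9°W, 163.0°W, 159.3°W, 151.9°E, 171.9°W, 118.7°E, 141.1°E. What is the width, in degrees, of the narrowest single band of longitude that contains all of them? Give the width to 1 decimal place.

Sort the longitudes: -173.9°, -171.9°, -163.0°, -159.3°, +118.7°, +141.1°, +151.9°.
Eastward gaps between consecutive values (wrapping around): 2.0°, 8.9°, 3.7°, 278.0°, 22.4°, 10.8°, 34.2°.
Largest gap = 278.0° ⇒ minimal covering band is its complement: 360° − 278.0° = 82.0°.
Band runs from +118.7° eastward to -159.3°, crossing the antimeridian.

82.0°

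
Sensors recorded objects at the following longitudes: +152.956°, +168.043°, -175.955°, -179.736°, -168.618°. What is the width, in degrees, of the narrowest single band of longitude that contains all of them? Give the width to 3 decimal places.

Sort the longitudes: -179.736°, -175.955°, -168.618°, +152.956°, +168.043°.
Eastward gaps between consecutive values (wrapping around): 3.781°, 7.337°, 321.574°, 15.087°, 12.221°.
Largest gap = 321.574° ⇒ minimal covering band is its complement: 360° − 321.574° = 38.426°.
Band runs from +152.956° eastward to -168.618°, crossing the antimeridian.

38.426°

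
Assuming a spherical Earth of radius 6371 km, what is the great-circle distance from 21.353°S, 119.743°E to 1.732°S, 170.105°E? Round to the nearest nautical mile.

3169 nmi

Δλ = 170.105 − 119.743 = 50.362°.
Δφ = -1.732 − -21.353 = 19.621°.
a = sin²(Δφ/2) + cos φ₁ · cos φ₂ · sin²(Δλ/2) = 0.197561.
c = 2·atan2(√a, √(1−a)) = 0.92118 rad → d = 6371·c ≈ 5868.87 km ≈ 3168.93 nmi.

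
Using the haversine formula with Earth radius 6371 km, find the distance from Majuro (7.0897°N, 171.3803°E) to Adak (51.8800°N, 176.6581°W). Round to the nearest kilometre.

Δλ = -176.6581 − 171.3803 = -348.0384°; wrapped into (−180°, 180°]: 11.9616°.
Δφ = 51.8800 − 7.0897 = 44.7903°.
a = sin²(Δφ/2) + cos φ₁ · cos φ₂ · sin²(Δλ/2) = 0.151806.
c = 2·atan2(√a, √(1−a)) = 0.80044 rad → d = 6371·c ≈ 5099.62 km.

5100 km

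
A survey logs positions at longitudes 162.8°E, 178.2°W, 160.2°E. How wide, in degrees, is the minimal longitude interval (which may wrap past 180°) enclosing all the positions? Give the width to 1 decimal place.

Sort the longitudes: -178.2°, +160.2°, +162.8°.
Eastward gaps between consecutive values (wrapping around): 338.4°, 2.6°, 19.0°.
Largest gap = 338.4° ⇒ minimal covering band is its complement: 360° − 338.4° = 21.6°.
Band runs from +160.2° eastward to -178.2°, crossing the antimeridian.

21.6°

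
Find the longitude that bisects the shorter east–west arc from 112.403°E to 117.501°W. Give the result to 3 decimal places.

Signed shortest Δλ from +112.403° to -117.501° is +130.096°.
Midpoint longitude = +112.403° + (+130.096°)/2 = +112.403° + 65.048° = +177.451°.
(The naïve average (+112.403 + -117.501)/2 = -2.549° is on the wrong side of the globe.)

177.451°E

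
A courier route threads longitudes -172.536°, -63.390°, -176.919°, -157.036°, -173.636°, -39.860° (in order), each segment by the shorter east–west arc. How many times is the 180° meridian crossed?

Leg 1: -172.536° → -63.390°, shortest Δλ = 109.146° (east) — does not cross 180°.
Leg 2: -63.390° → -176.919°, shortest Δλ = -113.529° (west) — does not cross 180°.
Leg 3: -176.919° → -157.036°, shortest Δλ = 19.883° (east) — does not cross 180°.
Leg 4: -157.036° → -173.636°, shortest Δλ = -16.6° (west) — does not cross 180°.
Leg 5: -173.636° → -39.860°, shortest Δλ = 133.776° (east) — does not cross 180°.
Total crossings: 0.

0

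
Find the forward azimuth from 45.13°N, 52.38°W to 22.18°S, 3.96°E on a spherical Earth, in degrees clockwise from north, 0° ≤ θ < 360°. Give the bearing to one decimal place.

129.3°

Δλ = 3.96 − -52.38 = 56.34°.
θ = atan2( sin Δλ · cos φ₂ , cos φ₁ · sin φ₂ − sin φ₁ · cos φ₂ · cos Δλ )
  = atan2(0.77075, -0.63008) = 129.266° → normalised to [0°, 360°): 129.266°.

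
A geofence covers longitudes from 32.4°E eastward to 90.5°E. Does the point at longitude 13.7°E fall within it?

Band width going east from +32.4° to +90.5°: ((90.5 − 32.4) mod 360) = 58.1°.
Offset of +13.7° east of the west edge: ((13.7 − 32.4) mod 360) = 341.3°.
341.3° > 58.1° ⇒ outside.

No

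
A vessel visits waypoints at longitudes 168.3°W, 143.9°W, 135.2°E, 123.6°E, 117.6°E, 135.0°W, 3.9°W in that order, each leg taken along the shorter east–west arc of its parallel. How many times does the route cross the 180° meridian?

Leg 1: -168.3° → -143.9°, shortest Δλ = 24.4° (east) — does not cross 180°.
Leg 2: -143.9° → +135.2°, shortest Δλ = -80.9° (west) — crosses 180°.
Leg 3: +135.2° → +123.6°, shortest Δλ = -11.6° (west) — does not cross 180°.
Leg 4: +123.6° → +117.6°, shortest Δλ = -6.0° (west) — does not cross 180°.
Leg 5: +117.6° → -135.0°, shortest Δλ = 107.4° (east) — crosses 180°.
Leg 6: -135.0° → -3.9°, shortest Δλ = 131.1° (east) — does not cross 180°.
Total crossings: 2.

2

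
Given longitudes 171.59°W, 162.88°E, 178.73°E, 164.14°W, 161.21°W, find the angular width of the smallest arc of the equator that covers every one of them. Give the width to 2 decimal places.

35.91°

Sort the longitudes: -171.59°, -164.14°, -161.21°, +162.88°, +178.73°.
Eastward gaps between consecutive values (wrapping around): 7.45°, 2.93°, 324.09°, 15.85°, 9.68°.
Largest gap = 324.09° ⇒ minimal covering band is its complement: 360° − 324.09° = 35.91°.
Band runs from +162.88° eastward to -161.21°, crossing the antimeridian.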